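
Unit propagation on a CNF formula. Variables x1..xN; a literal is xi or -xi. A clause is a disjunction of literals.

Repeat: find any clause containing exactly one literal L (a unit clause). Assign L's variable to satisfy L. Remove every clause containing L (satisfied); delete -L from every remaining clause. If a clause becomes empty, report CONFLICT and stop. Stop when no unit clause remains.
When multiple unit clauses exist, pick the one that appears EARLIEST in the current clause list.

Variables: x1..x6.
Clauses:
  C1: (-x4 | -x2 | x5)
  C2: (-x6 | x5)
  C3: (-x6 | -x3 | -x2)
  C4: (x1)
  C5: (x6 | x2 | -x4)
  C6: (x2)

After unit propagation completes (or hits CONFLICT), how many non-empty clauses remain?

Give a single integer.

Answer: 3

Derivation:
unit clause [1] forces x1=T; simplify:
  satisfied 1 clause(s); 5 remain; assigned so far: [1]
unit clause [2] forces x2=T; simplify:
  drop -2 from [-4, -2, 5] -> [-4, 5]
  drop -2 from [-6, -3, -2] -> [-6, -3]
  satisfied 2 clause(s); 3 remain; assigned so far: [1, 2]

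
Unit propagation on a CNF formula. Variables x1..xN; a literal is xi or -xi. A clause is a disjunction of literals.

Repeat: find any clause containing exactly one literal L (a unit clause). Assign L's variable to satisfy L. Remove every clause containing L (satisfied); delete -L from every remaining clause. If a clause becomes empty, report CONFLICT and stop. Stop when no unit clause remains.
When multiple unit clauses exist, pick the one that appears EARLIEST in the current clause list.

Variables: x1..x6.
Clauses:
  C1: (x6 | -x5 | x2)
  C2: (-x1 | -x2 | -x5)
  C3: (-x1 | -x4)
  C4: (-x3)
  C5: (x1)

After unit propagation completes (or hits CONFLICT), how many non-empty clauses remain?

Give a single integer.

Answer: 2

Derivation:
unit clause [-3] forces x3=F; simplify:
  satisfied 1 clause(s); 4 remain; assigned so far: [3]
unit clause [1] forces x1=T; simplify:
  drop -1 from [-1, -2, -5] -> [-2, -5]
  drop -1 from [-1, -4] -> [-4]
  satisfied 1 clause(s); 3 remain; assigned so far: [1, 3]
unit clause [-4] forces x4=F; simplify:
  satisfied 1 clause(s); 2 remain; assigned so far: [1, 3, 4]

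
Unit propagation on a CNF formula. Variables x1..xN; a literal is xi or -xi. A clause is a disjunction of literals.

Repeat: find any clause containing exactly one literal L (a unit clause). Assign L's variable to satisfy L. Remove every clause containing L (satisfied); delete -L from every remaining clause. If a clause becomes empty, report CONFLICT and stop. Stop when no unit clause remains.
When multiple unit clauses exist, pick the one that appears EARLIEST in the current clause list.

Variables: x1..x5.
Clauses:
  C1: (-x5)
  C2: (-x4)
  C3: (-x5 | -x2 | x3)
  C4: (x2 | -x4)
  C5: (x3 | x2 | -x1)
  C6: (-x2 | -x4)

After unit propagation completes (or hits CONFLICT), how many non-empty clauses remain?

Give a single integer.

unit clause [-5] forces x5=F; simplify:
  satisfied 2 clause(s); 4 remain; assigned so far: [5]
unit clause [-4] forces x4=F; simplify:
  satisfied 3 clause(s); 1 remain; assigned so far: [4, 5]

Answer: 1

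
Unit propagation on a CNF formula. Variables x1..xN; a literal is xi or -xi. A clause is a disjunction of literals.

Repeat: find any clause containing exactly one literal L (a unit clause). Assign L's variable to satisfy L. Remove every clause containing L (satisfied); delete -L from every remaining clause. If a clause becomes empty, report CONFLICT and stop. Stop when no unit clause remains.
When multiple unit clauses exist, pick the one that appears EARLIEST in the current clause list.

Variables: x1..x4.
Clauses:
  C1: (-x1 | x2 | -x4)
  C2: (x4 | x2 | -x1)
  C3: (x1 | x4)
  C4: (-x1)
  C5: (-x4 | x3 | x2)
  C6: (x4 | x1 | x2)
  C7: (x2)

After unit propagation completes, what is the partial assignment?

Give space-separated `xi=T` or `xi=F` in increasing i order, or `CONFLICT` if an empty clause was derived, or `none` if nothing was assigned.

Answer: x1=F x2=T x4=T

Derivation:
unit clause [-1] forces x1=F; simplify:
  drop 1 from [1, 4] -> [4]
  drop 1 from [4, 1, 2] -> [4, 2]
  satisfied 3 clause(s); 4 remain; assigned so far: [1]
unit clause [4] forces x4=T; simplify:
  drop -4 from [-4, 3, 2] -> [3, 2]
  satisfied 2 clause(s); 2 remain; assigned so far: [1, 4]
unit clause [2] forces x2=T; simplify:
  satisfied 2 clause(s); 0 remain; assigned so far: [1, 2, 4]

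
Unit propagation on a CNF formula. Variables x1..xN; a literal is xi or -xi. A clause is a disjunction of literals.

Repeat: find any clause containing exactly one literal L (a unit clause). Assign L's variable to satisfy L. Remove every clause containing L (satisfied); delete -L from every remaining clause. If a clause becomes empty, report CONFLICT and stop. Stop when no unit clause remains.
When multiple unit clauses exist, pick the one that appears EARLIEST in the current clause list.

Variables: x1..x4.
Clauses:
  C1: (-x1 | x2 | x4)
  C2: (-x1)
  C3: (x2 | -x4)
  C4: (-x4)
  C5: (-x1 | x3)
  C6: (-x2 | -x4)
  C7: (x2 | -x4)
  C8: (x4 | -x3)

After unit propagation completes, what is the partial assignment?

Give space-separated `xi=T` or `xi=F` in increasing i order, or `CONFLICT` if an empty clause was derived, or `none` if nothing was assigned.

unit clause [-1] forces x1=F; simplify:
  satisfied 3 clause(s); 5 remain; assigned so far: [1]
unit clause [-4] forces x4=F; simplify:
  drop 4 from [4, -3] -> [-3]
  satisfied 4 clause(s); 1 remain; assigned so far: [1, 4]
unit clause [-3] forces x3=F; simplify:
  satisfied 1 clause(s); 0 remain; assigned so far: [1, 3, 4]

Answer: x1=F x3=F x4=F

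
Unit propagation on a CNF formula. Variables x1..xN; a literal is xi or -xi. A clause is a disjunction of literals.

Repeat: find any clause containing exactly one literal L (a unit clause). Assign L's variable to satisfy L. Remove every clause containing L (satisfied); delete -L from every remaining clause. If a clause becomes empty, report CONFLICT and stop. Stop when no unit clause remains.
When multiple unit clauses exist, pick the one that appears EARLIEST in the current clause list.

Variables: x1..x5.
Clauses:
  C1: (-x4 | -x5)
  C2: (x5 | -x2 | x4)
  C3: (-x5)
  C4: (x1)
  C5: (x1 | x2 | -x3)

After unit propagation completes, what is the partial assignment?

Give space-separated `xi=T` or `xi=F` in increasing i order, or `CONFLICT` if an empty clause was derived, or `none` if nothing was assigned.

unit clause [-5] forces x5=F; simplify:
  drop 5 from [5, -2, 4] -> [-2, 4]
  satisfied 2 clause(s); 3 remain; assigned so far: [5]
unit clause [1] forces x1=T; simplify:
  satisfied 2 clause(s); 1 remain; assigned so far: [1, 5]

Answer: x1=T x5=F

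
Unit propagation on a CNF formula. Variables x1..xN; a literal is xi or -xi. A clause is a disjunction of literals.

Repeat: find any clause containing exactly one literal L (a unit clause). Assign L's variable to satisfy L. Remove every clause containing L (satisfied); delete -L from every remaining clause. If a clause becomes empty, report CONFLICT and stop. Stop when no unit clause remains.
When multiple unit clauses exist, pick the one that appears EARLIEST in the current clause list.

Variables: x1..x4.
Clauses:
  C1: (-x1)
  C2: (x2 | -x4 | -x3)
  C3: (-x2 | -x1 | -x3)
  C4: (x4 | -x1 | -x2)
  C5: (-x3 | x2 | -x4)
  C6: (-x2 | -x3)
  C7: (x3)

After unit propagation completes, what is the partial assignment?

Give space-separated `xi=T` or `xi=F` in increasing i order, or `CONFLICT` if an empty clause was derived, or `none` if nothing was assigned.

unit clause [-1] forces x1=F; simplify:
  satisfied 3 clause(s); 4 remain; assigned so far: [1]
unit clause [3] forces x3=T; simplify:
  drop -3 from [2, -4, -3] -> [2, -4]
  drop -3 from [-3, 2, -4] -> [2, -4]
  drop -3 from [-2, -3] -> [-2]
  satisfied 1 clause(s); 3 remain; assigned so far: [1, 3]
unit clause [-2] forces x2=F; simplify:
  drop 2 from [2, -4] -> [-4]
  drop 2 from [2, -4] -> [-4]
  satisfied 1 clause(s); 2 remain; assigned so far: [1, 2, 3]
unit clause [-4] forces x4=F; simplify:
  satisfied 2 clause(s); 0 remain; assigned so far: [1, 2, 3, 4]

Answer: x1=F x2=F x3=T x4=F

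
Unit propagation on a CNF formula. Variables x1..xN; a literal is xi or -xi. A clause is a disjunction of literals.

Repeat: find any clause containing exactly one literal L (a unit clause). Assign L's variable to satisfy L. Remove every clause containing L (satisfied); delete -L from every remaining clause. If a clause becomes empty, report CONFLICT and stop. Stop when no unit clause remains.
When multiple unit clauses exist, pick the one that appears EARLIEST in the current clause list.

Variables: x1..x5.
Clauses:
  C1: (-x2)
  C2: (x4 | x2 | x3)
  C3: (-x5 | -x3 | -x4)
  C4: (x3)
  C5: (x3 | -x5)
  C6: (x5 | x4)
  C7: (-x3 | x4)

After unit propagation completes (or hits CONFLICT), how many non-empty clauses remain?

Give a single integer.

unit clause [-2] forces x2=F; simplify:
  drop 2 from [4, 2, 3] -> [4, 3]
  satisfied 1 clause(s); 6 remain; assigned so far: [2]
unit clause [3] forces x3=T; simplify:
  drop -3 from [-5, -3, -4] -> [-5, -4]
  drop -3 from [-3, 4] -> [4]
  satisfied 3 clause(s); 3 remain; assigned so far: [2, 3]
unit clause [4] forces x4=T; simplify:
  drop -4 from [-5, -4] -> [-5]
  satisfied 2 clause(s); 1 remain; assigned so far: [2, 3, 4]
unit clause [-5] forces x5=F; simplify:
  satisfied 1 clause(s); 0 remain; assigned so far: [2, 3, 4, 5]

Answer: 0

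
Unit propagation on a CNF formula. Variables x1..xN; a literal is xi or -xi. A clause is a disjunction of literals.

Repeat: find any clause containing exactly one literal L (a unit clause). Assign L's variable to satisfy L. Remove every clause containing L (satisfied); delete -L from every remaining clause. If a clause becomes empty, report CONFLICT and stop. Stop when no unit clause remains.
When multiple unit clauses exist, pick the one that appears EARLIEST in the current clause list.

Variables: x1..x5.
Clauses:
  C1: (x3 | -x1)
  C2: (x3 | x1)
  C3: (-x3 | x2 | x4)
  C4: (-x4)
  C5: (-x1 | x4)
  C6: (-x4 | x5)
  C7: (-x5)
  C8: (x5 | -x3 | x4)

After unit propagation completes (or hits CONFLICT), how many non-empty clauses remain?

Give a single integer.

unit clause [-4] forces x4=F; simplify:
  drop 4 from [-3, 2, 4] -> [-3, 2]
  drop 4 from [-1, 4] -> [-1]
  drop 4 from [5, -3, 4] -> [5, -3]
  satisfied 2 clause(s); 6 remain; assigned so far: [4]
unit clause [-1] forces x1=F; simplify:
  drop 1 from [3, 1] -> [3]
  satisfied 2 clause(s); 4 remain; assigned so far: [1, 4]
unit clause [3] forces x3=T; simplify:
  drop -3 from [-3, 2] -> [2]
  drop -3 from [5, -3] -> [5]
  satisfied 1 clause(s); 3 remain; assigned so far: [1, 3, 4]
unit clause [2] forces x2=T; simplify:
  satisfied 1 clause(s); 2 remain; assigned so far: [1, 2, 3, 4]
unit clause [-5] forces x5=F; simplify:
  drop 5 from [5] -> [] (empty!)
  satisfied 1 clause(s); 1 remain; assigned so far: [1, 2, 3, 4, 5]
CONFLICT (empty clause)

Answer: 0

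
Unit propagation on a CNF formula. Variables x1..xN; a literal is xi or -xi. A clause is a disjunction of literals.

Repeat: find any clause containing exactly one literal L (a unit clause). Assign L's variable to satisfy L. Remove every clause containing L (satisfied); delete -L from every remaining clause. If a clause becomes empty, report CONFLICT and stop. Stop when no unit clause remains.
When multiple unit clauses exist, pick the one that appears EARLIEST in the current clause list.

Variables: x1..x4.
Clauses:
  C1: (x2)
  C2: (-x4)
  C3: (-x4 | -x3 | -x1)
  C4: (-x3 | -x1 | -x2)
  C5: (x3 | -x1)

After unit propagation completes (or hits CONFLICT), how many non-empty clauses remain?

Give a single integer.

Answer: 2

Derivation:
unit clause [2] forces x2=T; simplify:
  drop -2 from [-3, -1, -2] -> [-3, -1]
  satisfied 1 clause(s); 4 remain; assigned so far: [2]
unit clause [-4] forces x4=F; simplify:
  satisfied 2 clause(s); 2 remain; assigned so far: [2, 4]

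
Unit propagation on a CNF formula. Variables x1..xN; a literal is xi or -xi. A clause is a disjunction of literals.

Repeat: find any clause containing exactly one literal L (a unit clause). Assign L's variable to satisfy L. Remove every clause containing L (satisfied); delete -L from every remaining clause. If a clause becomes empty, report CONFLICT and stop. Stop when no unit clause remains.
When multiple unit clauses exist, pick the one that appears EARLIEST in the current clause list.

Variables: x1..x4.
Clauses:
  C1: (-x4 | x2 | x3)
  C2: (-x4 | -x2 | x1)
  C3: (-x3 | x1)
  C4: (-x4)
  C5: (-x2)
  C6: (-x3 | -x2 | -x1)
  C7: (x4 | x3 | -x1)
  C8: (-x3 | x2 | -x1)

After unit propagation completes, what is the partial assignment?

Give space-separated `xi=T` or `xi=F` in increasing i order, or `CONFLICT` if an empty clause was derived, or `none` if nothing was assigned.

unit clause [-4] forces x4=F; simplify:
  drop 4 from [4, 3, -1] -> [3, -1]
  satisfied 3 clause(s); 5 remain; assigned so far: [4]
unit clause [-2] forces x2=F; simplify:
  drop 2 from [-3, 2, -1] -> [-3, -1]
  satisfied 2 clause(s); 3 remain; assigned so far: [2, 4]

Answer: x2=F x4=F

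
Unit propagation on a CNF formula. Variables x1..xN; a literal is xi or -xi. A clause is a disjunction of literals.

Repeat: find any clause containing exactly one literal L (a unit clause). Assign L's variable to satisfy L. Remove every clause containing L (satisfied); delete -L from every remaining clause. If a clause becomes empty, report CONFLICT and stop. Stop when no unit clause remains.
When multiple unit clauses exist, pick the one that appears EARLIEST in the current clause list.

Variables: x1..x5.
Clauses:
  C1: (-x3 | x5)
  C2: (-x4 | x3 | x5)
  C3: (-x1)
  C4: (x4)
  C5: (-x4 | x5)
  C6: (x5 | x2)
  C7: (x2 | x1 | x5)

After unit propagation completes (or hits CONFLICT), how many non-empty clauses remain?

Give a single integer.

unit clause [-1] forces x1=F; simplify:
  drop 1 from [2, 1, 5] -> [2, 5]
  satisfied 1 clause(s); 6 remain; assigned so far: [1]
unit clause [4] forces x4=T; simplify:
  drop -4 from [-4, 3, 5] -> [3, 5]
  drop -4 from [-4, 5] -> [5]
  satisfied 1 clause(s); 5 remain; assigned so far: [1, 4]
unit clause [5] forces x5=T; simplify:
  satisfied 5 clause(s); 0 remain; assigned so far: [1, 4, 5]

Answer: 0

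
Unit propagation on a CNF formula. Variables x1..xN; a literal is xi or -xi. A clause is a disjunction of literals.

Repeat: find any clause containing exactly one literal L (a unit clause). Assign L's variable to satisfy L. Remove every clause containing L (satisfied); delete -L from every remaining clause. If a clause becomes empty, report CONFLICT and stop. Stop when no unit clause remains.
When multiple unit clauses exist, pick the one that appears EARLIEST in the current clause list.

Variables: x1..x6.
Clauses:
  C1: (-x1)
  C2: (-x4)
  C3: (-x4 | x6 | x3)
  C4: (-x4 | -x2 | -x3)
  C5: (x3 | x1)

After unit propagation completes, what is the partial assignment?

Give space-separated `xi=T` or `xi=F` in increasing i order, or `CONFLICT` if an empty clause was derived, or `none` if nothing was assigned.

Answer: x1=F x3=T x4=F

Derivation:
unit clause [-1] forces x1=F; simplify:
  drop 1 from [3, 1] -> [3]
  satisfied 1 clause(s); 4 remain; assigned so far: [1]
unit clause [-4] forces x4=F; simplify:
  satisfied 3 clause(s); 1 remain; assigned so far: [1, 4]
unit clause [3] forces x3=T; simplify:
  satisfied 1 clause(s); 0 remain; assigned so far: [1, 3, 4]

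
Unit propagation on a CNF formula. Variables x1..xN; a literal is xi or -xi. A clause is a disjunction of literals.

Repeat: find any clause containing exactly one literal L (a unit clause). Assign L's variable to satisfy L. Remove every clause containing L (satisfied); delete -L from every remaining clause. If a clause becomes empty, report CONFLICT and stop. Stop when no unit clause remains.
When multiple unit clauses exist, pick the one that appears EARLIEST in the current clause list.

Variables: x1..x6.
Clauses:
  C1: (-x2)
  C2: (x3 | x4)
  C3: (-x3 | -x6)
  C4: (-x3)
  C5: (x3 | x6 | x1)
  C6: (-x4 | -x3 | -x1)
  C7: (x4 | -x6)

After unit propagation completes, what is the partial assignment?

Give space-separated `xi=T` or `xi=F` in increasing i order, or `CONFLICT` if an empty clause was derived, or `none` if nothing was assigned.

unit clause [-2] forces x2=F; simplify:
  satisfied 1 clause(s); 6 remain; assigned so far: [2]
unit clause [-3] forces x3=F; simplify:
  drop 3 from [3, 4] -> [4]
  drop 3 from [3, 6, 1] -> [6, 1]
  satisfied 3 clause(s); 3 remain; assigned so far: [2, 3]
unit clause [4] forces x4=T; simplify:
  satisfied 2 clause(s); 1 remain; assigned so far: [2, 3, 4]

Answer: x2=F x3=F x4=T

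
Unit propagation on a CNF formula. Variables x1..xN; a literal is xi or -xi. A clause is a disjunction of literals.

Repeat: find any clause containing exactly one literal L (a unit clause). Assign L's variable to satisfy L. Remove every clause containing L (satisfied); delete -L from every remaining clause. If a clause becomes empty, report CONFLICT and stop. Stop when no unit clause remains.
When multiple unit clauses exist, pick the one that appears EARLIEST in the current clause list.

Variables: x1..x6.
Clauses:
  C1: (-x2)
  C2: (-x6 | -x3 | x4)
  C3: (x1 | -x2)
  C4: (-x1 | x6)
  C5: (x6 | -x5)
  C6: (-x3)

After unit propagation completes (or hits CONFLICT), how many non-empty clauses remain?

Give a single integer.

unit clause [-2] forces x2=F; simplify:
  satisfied 2 clause(s); 4 remain; assigned so far: [2]
unit clause [-3] forces x3=F; simplify:
  satisfied 2 clause(s); 2 remain; assigned so far: [2, 3]

Answer: 2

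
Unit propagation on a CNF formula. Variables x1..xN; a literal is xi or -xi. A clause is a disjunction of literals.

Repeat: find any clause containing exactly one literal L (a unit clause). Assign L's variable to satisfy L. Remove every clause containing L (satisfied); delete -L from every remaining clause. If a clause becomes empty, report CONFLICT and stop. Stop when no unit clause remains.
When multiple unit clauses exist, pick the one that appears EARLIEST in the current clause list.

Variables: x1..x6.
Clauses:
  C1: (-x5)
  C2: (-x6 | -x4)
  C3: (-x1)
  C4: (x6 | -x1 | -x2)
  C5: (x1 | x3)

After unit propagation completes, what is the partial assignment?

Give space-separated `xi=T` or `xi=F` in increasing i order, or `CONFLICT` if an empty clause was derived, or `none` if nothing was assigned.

unit clause [-5] forces x5=F; simplify:
  satisfied 1 clause(s); 4 remain; assigned so far: [5]
unit clause [-1] forces x1=F; simplify:
  drop 1 from [1, 3] -> [3]
  satisfied 2 clause(s); 2 remain; assigned so far: [1, 5]
unit clause [3] forces x3=T; simplify:
  satisfied 1 clause(s); 1 remain; assigned so far: [1, 3, 5]

Answer: x1=F x3=T x5=F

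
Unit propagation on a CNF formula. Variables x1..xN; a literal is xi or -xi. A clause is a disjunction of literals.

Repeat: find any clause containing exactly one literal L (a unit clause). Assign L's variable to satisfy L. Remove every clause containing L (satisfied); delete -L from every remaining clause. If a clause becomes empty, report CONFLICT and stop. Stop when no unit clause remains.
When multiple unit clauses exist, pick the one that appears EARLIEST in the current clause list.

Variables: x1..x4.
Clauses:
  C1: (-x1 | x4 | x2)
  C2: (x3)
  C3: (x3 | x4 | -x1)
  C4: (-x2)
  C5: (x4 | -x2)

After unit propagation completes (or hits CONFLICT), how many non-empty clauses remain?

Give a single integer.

Answer: 1

Derivation:
unit clause [3] forces x3=T; simplify:
  satisfied 2 clause(s); 3 remain; assigned so far: [3]
unit clause [-2] forces x2=F; simplify:
  drop 2 from [-1, 4, 2] -> [-1, 4]
  satisfied 2 clause(s); 1 remain; assigned so far: [2, 3]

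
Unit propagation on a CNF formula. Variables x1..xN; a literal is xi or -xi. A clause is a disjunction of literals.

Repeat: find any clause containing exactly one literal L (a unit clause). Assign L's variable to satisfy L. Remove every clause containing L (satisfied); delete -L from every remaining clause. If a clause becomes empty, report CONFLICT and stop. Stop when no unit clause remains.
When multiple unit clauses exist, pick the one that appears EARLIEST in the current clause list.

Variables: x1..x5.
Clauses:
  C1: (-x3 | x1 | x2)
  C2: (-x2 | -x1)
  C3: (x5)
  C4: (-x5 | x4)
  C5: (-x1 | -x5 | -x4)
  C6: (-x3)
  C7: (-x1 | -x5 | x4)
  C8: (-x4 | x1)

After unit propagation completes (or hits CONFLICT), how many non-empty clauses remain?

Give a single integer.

unit clause [5] forces x5=T; simplify:
  drop -5 from [-5, 4] -> [4]
  drop -5 from [-1, -5, -4] -> [-1, -4]
  drop -5 from [-1, -5, 4] -> [-1, 4]
  satisfied 1 clause(s); 7 remain; assigned so far: [5]
unit clause [4] forces x4=T; simplify:
  drop -4 from [-1, -4] -> [-1]
  drop -4 from [-4, 1] -> [1]
  satisfied 2 clause(s); 5 remain; assigned so far: [4, 5]
unit clause [-1] forces x1=F; simplify:
  drop 1 from [-3, 1, 2] -> [-3, 2]
  drop 1 from [1] -> [] (empty!)
  satisfied 2 clause(s); 3 remain; assigned so far: [1, 4, 5]
CONFLICT (empty clause)

Answer: 2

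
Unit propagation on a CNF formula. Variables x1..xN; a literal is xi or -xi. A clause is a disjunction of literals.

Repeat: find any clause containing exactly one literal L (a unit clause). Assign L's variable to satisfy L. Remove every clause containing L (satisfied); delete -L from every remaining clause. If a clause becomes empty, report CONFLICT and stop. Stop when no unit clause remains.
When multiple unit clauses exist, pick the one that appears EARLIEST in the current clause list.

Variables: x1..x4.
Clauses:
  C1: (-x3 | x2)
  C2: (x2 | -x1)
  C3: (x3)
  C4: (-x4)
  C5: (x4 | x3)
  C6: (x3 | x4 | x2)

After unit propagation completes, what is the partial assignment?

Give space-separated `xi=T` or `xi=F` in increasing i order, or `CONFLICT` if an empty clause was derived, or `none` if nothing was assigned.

unit clause [3] forces x3=T; simplify:
  drop -3 from [-3, 2] -> [2]
  satisfied 3 clause(s); 3 remain; assigned so far: [3]
unit clause [2] forces x2=T; simplify:
  satisfied 2 clause(s); 1 remain; assigned so far: [2, 3]
unit clause [-4] forces x4=F; simplify:
  satisfied 1 clause(s); 0 remain; assigned so far: [2, 3, 4]

Answer: x2=T x3=T x4=F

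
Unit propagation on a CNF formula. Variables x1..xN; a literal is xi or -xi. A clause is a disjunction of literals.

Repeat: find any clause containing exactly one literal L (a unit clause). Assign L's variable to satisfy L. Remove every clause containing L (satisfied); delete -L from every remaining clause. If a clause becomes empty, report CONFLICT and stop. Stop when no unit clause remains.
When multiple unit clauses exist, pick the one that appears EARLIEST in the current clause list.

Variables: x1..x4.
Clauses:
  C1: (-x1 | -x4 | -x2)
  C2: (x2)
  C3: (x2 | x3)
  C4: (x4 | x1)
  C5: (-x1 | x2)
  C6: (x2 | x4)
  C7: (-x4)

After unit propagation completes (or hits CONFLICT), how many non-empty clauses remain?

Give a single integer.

Answer: 0

Derivation:
unit clause [2] forces x2=T; simplify:
  drop -2 from [-1, -4, -2] -> [-1, -4]
  satisfied 4 clause(s); 3 remain; assigned so far: [2]
unit clause [-4] forces x4=F; simplify:
  drop 4 from [4, 1] -> [1]
  satisfied 2 clause(s); 1 remain; assigned so far: [2, 4]
unit clause [1] forces x1=T; simplify:
  satisfied 1 clause(s); 0 remain; assigned so far: [1, 2, 4]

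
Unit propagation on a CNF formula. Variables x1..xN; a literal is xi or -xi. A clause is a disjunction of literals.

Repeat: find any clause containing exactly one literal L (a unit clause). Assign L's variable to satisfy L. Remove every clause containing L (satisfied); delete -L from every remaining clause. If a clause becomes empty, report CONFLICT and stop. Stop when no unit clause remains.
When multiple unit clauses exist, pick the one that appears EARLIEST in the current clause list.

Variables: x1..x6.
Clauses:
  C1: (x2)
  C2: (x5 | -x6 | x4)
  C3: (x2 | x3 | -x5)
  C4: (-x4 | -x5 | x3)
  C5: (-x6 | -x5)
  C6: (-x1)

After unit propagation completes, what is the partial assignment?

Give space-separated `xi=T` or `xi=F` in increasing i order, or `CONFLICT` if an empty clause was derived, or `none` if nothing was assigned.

Answer: x1=F x2=T

Derivation:
unit clause [2] forces x2=T; simplify:
  satisfied 2 clause(s); 4 remain; assigned so far: [2]
unit clause [-1] forces x1=F; simplify:
  satisfied 1 clause(s); 3 remain; assigned so far: [1, 2]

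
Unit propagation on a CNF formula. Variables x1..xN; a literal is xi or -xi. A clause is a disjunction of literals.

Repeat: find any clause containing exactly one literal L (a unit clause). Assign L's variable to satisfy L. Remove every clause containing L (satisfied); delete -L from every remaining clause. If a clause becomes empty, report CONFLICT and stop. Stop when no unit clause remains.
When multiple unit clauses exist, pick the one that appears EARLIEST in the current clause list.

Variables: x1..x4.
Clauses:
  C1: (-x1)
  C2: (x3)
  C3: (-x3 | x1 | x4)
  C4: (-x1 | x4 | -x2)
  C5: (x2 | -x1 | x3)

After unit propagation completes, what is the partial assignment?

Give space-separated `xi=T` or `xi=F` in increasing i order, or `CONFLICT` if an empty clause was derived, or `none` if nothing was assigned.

unit clause [-1] forces x1=F; simplify:
  drop 1 from [-3, 1, 4] -> [-3, 4]
  satisfied 3 clause(s); 2 remain; assigned so far: [1]
unit clause [3] forces x3=T; simplify:
  drop -3 from [-3, 4] -> [4]
  satisfied 1 clause(s); 1 remain; assigned so far: [1, 3]
unit clause [4] forces x4=T; simplify:
  satisfied 1 clause(s); 0 remain; assigned so far: [1, 3, 4]

Answer: x1=F x3=T x4=T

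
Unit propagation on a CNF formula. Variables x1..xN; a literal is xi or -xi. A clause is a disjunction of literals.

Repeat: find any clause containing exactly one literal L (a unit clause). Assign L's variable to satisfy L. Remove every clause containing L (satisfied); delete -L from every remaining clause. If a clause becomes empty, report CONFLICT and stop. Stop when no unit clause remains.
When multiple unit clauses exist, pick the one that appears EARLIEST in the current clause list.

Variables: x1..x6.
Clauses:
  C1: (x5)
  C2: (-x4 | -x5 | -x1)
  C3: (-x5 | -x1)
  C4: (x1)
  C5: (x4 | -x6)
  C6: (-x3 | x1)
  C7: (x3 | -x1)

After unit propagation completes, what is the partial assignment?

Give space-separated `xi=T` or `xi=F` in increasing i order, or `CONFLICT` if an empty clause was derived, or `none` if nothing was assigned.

Answer: CONFLICT

Derivation:
unit clause [5] forces x5=T; simplify:
  drop -5 from [-4, -5, -1] -> [-4, -1]
  drop -5 from [-5, -1] -> [-1]
  satisfied 1 clause(s); 6 remain; assigned so far: [5]
unit clause [-1] forces x1=F; simplify:
  drop 1 from [1] -> [] (empty!)
  drop 1 from [-3, 1] -> [-3]
  satisfied 3 clause(s); 3 remain; assigned so far: [1, 5]
CONFLICT (empty clause)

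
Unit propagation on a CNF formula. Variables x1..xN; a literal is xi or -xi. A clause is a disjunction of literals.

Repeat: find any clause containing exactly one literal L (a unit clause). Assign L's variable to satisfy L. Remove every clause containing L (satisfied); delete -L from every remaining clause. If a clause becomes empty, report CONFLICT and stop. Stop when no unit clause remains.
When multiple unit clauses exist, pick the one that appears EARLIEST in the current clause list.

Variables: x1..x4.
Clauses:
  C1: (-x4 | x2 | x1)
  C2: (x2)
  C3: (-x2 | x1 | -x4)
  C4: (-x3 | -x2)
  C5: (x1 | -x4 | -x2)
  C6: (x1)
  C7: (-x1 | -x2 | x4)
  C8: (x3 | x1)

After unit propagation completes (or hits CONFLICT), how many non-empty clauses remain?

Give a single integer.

unit clause [2] forces x2=T; simplify:
  drop -2 from [-2, 1, -4] -> [1, -4]
  drop -2 from [-3, -2] -> [-3]
  drop -2 from [1, -4, -2] -> [1, -4]
  drop -2 from [-1, -2, 4] -> [-1, 4]
  satisfied 2 clause(s); 6 remain; assigned so far: [2]
unit clause [-3] forces x3=F; simplify:
  drop 3 from [3, 1] -> [1]
  satisfied 1 clause(s); 5 remain; assigned so far: [2, 3]
unit clause [1] forces x1=T; simplify:
  drop -1 from [-1, 4] -> [4]
  satisfied 4 clause(s); 1 remain; assigned so far: [1, 2, 3]
unit clause [4] forces x4=T; simplify:
  satisfied 1 clause(s); 0 remain; assigned so far: [1, 2, 3, 4]

Answer: 0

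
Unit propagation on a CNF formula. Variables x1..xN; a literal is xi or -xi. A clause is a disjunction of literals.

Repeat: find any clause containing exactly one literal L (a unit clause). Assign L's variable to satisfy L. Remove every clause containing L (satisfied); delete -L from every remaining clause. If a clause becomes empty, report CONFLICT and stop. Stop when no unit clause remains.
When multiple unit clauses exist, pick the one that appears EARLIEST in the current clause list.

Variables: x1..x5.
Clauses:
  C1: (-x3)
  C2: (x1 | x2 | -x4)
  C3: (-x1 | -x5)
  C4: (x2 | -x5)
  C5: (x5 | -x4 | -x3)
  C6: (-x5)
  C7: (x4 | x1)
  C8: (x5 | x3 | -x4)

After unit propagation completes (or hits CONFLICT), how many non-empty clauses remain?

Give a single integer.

Answer: 0

Derivation:
unit clause [-3] forces x3=F; simplify:
  drop 3 from [5, 3, -4] -> [5, -4]
  satisfied 2 clause(s); 6 remain; assigned so far: [3]
unit clause [-5] forces x5=F; simplify:
  drop 5 from [5, -4] -> [-4]
  satisfied 3 clause(s); 3 remain; assigned so far: [3, 5]
unit clause [-4] forces x4=F; simplify:
  drop 4 from [4, 1] -> [1]
  satisfied 2 clause(s); 1 remain; assigned so far: [3, 4, 5]
unit clause [1] forces x1=T; simplify:
  satisfied 1 clause(s); 0 remain; assigned so far: [1, 3, 4, 5]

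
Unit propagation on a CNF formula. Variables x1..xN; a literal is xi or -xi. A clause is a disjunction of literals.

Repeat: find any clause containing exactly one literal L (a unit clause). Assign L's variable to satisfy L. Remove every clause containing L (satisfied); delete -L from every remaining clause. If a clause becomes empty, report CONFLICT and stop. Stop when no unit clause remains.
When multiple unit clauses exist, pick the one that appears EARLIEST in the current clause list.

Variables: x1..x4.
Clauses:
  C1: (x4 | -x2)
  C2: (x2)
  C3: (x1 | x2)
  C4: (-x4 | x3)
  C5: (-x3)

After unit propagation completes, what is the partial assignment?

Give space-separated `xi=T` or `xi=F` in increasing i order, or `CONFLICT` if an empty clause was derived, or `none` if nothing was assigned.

Answer: CONFLICT

Derivation:
unit clause [2] forces x2=T; simplify:
  drop -2 from [4, -2] -> [4]
  satisfied 2 clause(s); 3 remain; assigned so far: [2]
unit clause [4] forces x4=T; simplify:
  drop -4 from [-4, 3] -> [3]
  satisfied 1 clause(s); 2 remain; assigned so far: [2, 4]
unit clause [3] forces x3=T; simplify:
  drop -3 from [-3] -> [] (empty!)
  satisfied 1 clause(s); 1 remain; assigned so far: [2, 3, 4]
CONFLICT (empty clause)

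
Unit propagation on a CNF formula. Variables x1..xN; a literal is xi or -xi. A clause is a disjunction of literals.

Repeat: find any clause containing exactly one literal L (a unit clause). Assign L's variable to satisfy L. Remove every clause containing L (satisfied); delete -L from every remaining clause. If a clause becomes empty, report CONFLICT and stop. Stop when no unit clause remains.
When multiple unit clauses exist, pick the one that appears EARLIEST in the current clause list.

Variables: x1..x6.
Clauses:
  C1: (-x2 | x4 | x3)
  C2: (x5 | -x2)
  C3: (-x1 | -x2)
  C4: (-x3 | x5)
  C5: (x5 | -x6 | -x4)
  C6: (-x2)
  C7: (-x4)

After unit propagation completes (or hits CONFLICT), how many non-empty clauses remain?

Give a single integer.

Answer: 1

Derivation:
unit clause [-2] forces x2=F; simplify:
  satisfied 4 clause(s); 3 remain; assigned so far: [2]
unit clause [-4] forces x4=F; simplify:
  satisfied 2 clause(s); 1 remain; assigned so far: [2, 4]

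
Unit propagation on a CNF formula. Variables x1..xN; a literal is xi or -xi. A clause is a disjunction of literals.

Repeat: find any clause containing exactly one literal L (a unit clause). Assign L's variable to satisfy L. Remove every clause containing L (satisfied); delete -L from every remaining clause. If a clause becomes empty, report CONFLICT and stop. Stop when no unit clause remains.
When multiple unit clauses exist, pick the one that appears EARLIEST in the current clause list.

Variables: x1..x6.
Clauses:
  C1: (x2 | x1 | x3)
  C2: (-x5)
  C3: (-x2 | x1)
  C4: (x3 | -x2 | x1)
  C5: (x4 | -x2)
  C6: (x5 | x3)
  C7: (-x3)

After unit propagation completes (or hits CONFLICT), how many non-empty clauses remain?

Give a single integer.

unit clause [-5] forces x5=F; simplify:
  drop 5 from [5, 3] -> [3]
  satisfied 1 clause(s); 6 remain; assigned so far: [5]
unit clause [3] forces x3=T; simplify:
  drop -3 from [-3] -> [] (empty!)
  satisfied 3 clause(s); 3 remain; assigned so far: [3, 5]
CONFLICT (empty clause)

Answer: 2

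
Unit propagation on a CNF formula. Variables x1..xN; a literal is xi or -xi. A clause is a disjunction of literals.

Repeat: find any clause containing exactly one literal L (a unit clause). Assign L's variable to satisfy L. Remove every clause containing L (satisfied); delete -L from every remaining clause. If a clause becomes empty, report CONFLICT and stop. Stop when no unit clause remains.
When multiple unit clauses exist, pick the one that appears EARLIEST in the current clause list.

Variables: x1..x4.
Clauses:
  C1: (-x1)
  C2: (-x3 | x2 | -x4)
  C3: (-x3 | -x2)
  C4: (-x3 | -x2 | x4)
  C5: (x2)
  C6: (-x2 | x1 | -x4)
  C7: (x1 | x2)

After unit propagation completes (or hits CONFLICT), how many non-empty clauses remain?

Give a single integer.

Answer: 0

Derivation:
unit clause [-1] forces x1=F; simplify:
  drop 1 from [-2, 1, -4] -> [-2, -4]
  drop 1 from [1, 2] -> [2]
  satisfied 1 clause(s); 6 remain; assigned so far: [1]
unit clause [2] forces x2=T; simplify:
  drop -2 from [-3, -2] -> [-3]
  drop -2 from [-3, -2, 4] -> [-3, 4]
  drop -2 from [-2, -4] -> [-4]
  satisfied 3 clause(s); 3 remain; assigned so far: [1, 2]
unit clause [-3] forces x3=F; simplify:
  satisfied 2 clause(s); 1 remain; assigned so far: [1, 2, 3]
unit clause [-4] forces x4=F; simplify:
  satisfied 1 clause(s); 0 remain; assigned so far: [1, 2, 3, 4]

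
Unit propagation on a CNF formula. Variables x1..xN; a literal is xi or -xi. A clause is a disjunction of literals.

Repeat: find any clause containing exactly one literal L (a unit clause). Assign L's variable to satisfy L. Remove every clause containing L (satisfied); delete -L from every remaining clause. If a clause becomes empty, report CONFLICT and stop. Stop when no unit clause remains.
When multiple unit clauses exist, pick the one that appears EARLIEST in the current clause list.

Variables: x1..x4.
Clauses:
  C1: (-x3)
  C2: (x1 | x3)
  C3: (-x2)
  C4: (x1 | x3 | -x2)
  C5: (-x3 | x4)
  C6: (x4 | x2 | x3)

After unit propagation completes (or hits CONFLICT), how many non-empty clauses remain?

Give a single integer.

Answer: 0

Derivation:
unit clause [-3] forces x3=F; simplify:
  drop 3 from [1, 3] -> [1]
  drop 3 from [1, 3, -2] -> [1, -2]
  drop 3 from [4, 2, 3] -> [4, 2]
  satisfied 2 clause(s); 4 remain; assigned so far: [3]
unit clause [1] forces x1=T; simplify:
  satisfied 2 clause(s); 2 remain; assigned so far: [1, 3]
unit clause [-2] forces x2=F; simplify:
  drop 2 from [4, 2] -> [4]
  satisfied 1 clause(s); 1 remain; assigned so far: [1, 2, 3]
unit clause [4] forces x4=T; simplify:
  satisfied 1 clause(s); 0 remain; assigned so far: [1, 2, 3, 4]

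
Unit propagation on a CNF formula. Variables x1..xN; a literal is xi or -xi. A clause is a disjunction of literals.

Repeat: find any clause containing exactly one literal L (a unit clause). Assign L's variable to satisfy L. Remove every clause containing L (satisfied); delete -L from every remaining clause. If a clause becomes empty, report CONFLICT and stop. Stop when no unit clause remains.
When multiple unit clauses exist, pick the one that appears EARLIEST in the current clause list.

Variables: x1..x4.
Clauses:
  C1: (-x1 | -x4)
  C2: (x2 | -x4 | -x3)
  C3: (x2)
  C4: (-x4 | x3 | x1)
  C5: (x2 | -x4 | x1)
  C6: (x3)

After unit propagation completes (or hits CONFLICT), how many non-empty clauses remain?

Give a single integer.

unit clause [2] forces x2=T; simplify:
  satisfied 3 clause(s); 3 remain; assigned so far: [2]
unit clause [3] forces x3=T; simplify:
  satisfied 2 clause(s); 1 remain; assigned so far: [2, 3]

Answer: 1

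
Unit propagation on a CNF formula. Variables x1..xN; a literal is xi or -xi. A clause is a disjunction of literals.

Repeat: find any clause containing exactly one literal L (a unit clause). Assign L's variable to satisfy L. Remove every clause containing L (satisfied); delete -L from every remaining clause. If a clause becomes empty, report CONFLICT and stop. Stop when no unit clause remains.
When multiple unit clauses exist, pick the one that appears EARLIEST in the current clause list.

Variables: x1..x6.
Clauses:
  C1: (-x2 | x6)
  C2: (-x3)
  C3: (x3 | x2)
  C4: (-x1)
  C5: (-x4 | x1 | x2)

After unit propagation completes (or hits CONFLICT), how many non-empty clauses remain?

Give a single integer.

Answer: 0

Derivation:
unit clause [-3] forces x3=F; simplify:
  drop 3 from [3, 2] -> [2]
  satisfied 1 clause(s); 4 remain; assigned so far: [3]
unit clause [2] forces x2=T; simplify:
  drop -2 from [-2, 6] -> [6]
  satisfied 2 clause(s); 2 remain; assigned so far: [2, 3]
unit clause [6] forces x6=T; simplify:
  satisfied 1 clause(s); 1 remain; assigned so far: [2, 3, 6]
unit clause [-1] forces x1=F; simplify:
  satisfied 1 clause(s); 0 remain; assigned so far: [1, 2, 3, 6]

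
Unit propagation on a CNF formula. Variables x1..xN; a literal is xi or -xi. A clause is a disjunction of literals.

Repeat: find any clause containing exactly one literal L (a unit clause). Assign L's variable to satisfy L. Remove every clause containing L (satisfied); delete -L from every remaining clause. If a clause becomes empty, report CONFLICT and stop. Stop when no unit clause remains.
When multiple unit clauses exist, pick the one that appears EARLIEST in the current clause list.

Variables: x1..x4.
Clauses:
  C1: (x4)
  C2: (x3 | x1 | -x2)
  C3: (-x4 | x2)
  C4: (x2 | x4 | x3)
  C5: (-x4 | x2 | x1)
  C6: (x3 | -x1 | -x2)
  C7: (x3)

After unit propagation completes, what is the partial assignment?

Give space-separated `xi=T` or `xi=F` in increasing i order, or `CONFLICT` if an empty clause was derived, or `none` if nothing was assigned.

unit clause [4] forces x4=T; simplify:
  drop -4 from [-4, 2] -> [2]
  drop -4 from [-4, 2, 1] -> [2, 1]
  satisfied 2 clause(s); 5 remain; assigned so far: [4]
unit clause [2] forces x2=T; simplify:
  drop -2 from [3, 1, -2] -> [3, 1]
  drop -2 from [3, -1, -2] -> [3, -1]
  satisfied 2 clause(s); 3 remain; assigned so far: [2, 4]
unit clause [3] forces x3=T; simplify:
  satisfied 3 clause(s); 0 remain; assigned so far: [2, 3, 4]

Answer: x2=T x3=T x4=T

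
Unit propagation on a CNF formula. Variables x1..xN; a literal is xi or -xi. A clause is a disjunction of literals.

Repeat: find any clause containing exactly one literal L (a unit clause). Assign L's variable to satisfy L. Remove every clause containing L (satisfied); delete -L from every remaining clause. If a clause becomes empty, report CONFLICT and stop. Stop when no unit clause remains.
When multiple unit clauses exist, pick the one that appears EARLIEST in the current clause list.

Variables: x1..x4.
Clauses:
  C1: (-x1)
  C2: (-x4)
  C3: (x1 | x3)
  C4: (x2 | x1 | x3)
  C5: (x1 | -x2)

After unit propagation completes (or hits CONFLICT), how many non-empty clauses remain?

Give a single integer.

Answer: 0

Derivation:
unit clause [-1] forces x1=F; simplify:
  drop 1 from [1, 3] -> [3]
  drop 1 from [2, 1, 3] -> [2, 3]
  drop 1 from [1, -2] -> [-2]
  satisfied 1 clause(s); 4 remain; assigned so far: [1]
unit clause [-4] forces x4=F; simplify:
  satisfied 1 clause(s); 3 remain; assigned so far: [1, 4]
unit clause [3] forces x3=T; simplify:
  satisfied 2 clause(s); 1 remain; assigned so far: [1, 3, 4]
unit clause [-2] forces x2=F; simplify:
  satisfied 1 clause(s); 0 remain; assigned so far: [1, 2, 3, 4]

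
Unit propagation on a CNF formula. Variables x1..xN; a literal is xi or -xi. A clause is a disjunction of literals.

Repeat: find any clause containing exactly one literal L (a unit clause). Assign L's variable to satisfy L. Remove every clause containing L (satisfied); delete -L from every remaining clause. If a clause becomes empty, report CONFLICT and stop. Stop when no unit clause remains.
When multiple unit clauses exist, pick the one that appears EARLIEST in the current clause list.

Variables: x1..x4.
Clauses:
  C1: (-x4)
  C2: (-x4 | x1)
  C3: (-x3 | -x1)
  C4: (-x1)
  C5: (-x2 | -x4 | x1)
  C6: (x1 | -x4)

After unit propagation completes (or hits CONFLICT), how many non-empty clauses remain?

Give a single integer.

unit clause [-4] forces x4=F; simplify:
  satisfied 4 clause(s); 2 remain; assigned so far: [4]
unit clause [-1] forces x1=F; simplify:
  satisfied 2 clause(s); 0 remain; assigned so far: [1, 4]

Answer: 0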